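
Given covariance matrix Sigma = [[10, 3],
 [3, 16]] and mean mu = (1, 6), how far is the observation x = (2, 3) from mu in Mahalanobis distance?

Step 1 — centre the observation: (x - mu) = (1, -3).

Step 2 — invert Sigma. det(Sigma) = 10·16 - (3)² = 151.
  Sigma^{-1} = (1/det) · [[d, -b], [-b, a]] = [[0.106, -0.0199],
 [-0.0199, 0.0662]].

Step 3 — form the quadratic (x - mu)^T · Sigma^{-1} · (x - mu):
  Sigma^{-1} · (x - mu) = (0.1656, -0.2185).
  (x - mu)^T · [Sigma^{-1} · (x - mu)] = (1)·(0.1656) + (-3)·(-0.2185) = 0.8212.

Step 4 — take square root: d = √(0.8212) ≈ 0.9062.

d(x, mu) = √(0.8212) ≈ 0.9062


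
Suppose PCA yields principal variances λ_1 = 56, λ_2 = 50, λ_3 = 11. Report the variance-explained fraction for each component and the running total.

Step 1 — total variance = trace(Sigma) = Σ λ_i = 56 + 50 + 11 = 117.

Step 2 — fraction explained by component i = λ_i / Σ λ:
  PC1: 56/117 = 0.4786
  PC2: 50/117 = 0.4274
  PC3: 11/117 = 0.094

Step 3 — cumulative fraction after k components = (λ_1 + ... + λ_k) / Σ λ:
  k = 1: 56/117 = 0.4786
  k = 2: (56 + 50)/117 = 106/117 = 0.906
  k = 3: (56 + 50 + 11)/117 = 117/117 = 1

Summary (fraction, with percent):

explained: PC1 0.4786 (47.86%), PC2 0.4274 (42.74%), PC3 0.094 (9.4%);  cumulative: 0.4786, 0.906, 1


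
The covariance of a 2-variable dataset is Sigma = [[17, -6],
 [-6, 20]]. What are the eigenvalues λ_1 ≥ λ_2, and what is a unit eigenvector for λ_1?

Step 1 — characteristic polynomial of 2×2 Sigma:
  det(Sigma - λI) = λ² - trace · λ + det = 0.
  trace = 17 + 20 = 37, det = 17·20 - (-6)² = 304.
Step 2 — discriminant:
  Δ = trace² - 4·det = 1369 - 1216 = 153.
Step 3 — eigenvalues:
  λ = (trace ± √Δ)/2 = (37 ± 12.3693)/2,
  λ_1 = 24.6847,  λ_2 = 12.3153.

Step 4 — unit eigenvector for λ_1: solve (Sigma - λ_1 I)v = 0. First row:
  (17 - 24.6847)·v_x + (-6)·v_y = 0, i.e. (-7.6847)·v_x + (-6)·v_y = 0,
  so v ∝ (b, λ_1 - a) = (-6, 7.6847); multiply by -1 so the first entry is positive: u = (6, -7.6847).
  ||u|| = √((6)² + (-7.6847)²) = √(95.054) ≈ 9.7496,
  v_1 = u/||u|| ≈ (0.6154, -0.7882) (||v_1|| = 1).

λ_1 = 24.6847,  λ_2 = 12.3153;  v_1 ≈ (0.6154, -0.7882)


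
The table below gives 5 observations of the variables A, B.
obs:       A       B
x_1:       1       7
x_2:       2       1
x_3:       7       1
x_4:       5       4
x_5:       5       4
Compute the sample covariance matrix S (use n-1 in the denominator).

Step 1 — column means:
  mean(A) = (1 + 2 + 7 + 5 + 5) / 5 = 20/5 = 4
  mean(B) = (7 + 1 + 1 + 4 + 4) / 5 = 17/5 = 3.4

Step 2 — sample covariance S[i,j] = (1/(n-1)) · Σ_k (x_{k,i} - mean_i) · (x_{k,j} - mean_j), with n-1 = 4.
  S[A,A] = ((-3)·(-3) + (-2)·(-2) + (3)·(3) + (1)·(1) + (1)·(1)) / 4 = 24/4 = 6
  S[A,B] = ((-3)·(3.6) + (-2)·(-2.4) + (3)·(-2.4) + (1)·(0.6) + (1)·(0.6)) / 4 = -12/4 = -3
  S[B,B] = ((3.6)·(3.6) + (-2.4)·(-2.4) + (-2.4)·(-2.4) + (0.6)·(0.6) + (0.6)·(0.6)) / 4 = 25.2/4 = 6.3

S is symmetric (S[j,i] = S[i,j]). Assembling:

S = [[6, -3],
 [-3, 6.3]]


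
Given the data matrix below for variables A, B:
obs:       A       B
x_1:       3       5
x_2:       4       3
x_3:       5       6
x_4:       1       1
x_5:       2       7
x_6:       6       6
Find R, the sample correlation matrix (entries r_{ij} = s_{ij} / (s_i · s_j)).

Step 1 — column means:
  mean(A) = (3 + 4 + 5 + 1 + 2 + 6) / 6 = 21/6 = 3.5
  mean(B) = (5 + 3 + 6 + 1 + 7 + 6) / 6 = 28/6 = 4.6667

Step 2 — sample variances and covariances s[i,j] = (1/(n-1)) · Σ_k (x_{k,i} - mean_i) · (x_{k,j} - mean_j), with n-1 = 5:
  s[A,A] = ((-0.5)·(-0.5) + (0.5)·(0.5) + (1.5)·(1.5) + (-2.5)·(-2.5) + (-1.5)·(-1.5) + (2.5)·(2.5)) / 5 = 17.5/5 = 3.5
  s[A,B] = ((-0.5)·(0.3333) + (0.5)·(-1.6667) + (1.5)·(1.3333) + (-2.5)·(-3.6667) + (-1.5)·(2.3333) + (2.5)·(1.3333)) / 5 = 10/5 = 2
  s[B,B] = ((0.3333)·(0.3333) + (-1.6667)·(-1.6667) + (1.3333)·(1.3333) + (-3.6667)·(-3.6667) + (2.3333)·(2.3333) + (1.3333)·(1.3333)) / 5 = 25.3333/5 = 5.0667
  Sample standard deviations s_i = √(s[i,i]):
  s(A) = √(3.5) = 1.8708
  s(B) = √(5.0667) = 2.2509

Step 3 — r_{ij} = s_{ij} / (s_i · s_j):
  r[A,A] = 1 (diagonal).
  r[A,B] = 2 / (1.8708 · 2.2509) = 2 / 4.2111 = 0.4749
  r[B,B] = 1 (diagonal).

R is symmetric with unit diagonal. Assembling:

R = [[1, 0.4749],
 [0.4749, 1]]


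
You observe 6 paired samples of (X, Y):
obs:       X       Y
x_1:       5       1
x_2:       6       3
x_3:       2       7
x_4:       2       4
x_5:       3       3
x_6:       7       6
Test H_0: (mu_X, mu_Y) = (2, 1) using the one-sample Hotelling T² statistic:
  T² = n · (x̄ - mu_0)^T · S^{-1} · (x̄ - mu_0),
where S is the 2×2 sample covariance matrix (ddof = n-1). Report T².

Step 1 — sample mean vector:
  mean(X) = (5 + 6 + 2 + 2 + 3 + 7) / 6 = 25/6 = 4.1667
  mean(Y) = (1 + 3 + 7 + 4 + 3 + 6) / 6 = 24/6 = 4
  x̄ = (4.1667, 4),  deviation x̄ - mu_0 = (4.1667, 4) - (2, 1) = (2.1667, 3).

Step 2 — sample covariance matrix, S[i,j] = (1/(n-1)) · Σ_k (x_{k,i} - mean_i) · (x_{k,j} - mean_j), divisor n-1 = 5:
  S[X,X] = ((0.8333)·(0.8333) + (1.8333)·(1.8333) + (-2.1667)·(-2.1667) + (-2.1667)·(-2.1667) + (-1.1667)·(-1.1667) + (2.8333)·(2.8333)) / 5 = 22.8333/5 = 4.5667
  S[X,Y] = ((0.8333)·(-3) + (1.8333)·(-1) + (-2.1667)·(3) + (-2.1667)·(0) + (-1.1667)·(-1) + (2.8333)·(2)) / 5 = -4/5 = -0.8
  S[Y,Y] = ((-3)·(-3) + (-1)·(-1) + (3)·(3) + (0)·(0) + (-1)·(-1) + (2)·(2)) / 5 = 24/5 = 4.8
  S = [[4.5667, -0.8],
 [-0.8, 4.8]].

Step 3 — invert S. det(S) = 4.5667·4.8 - (-0.8)² = 21.28.
  S^{-1} = (1/det) · [[d, -b], [-b, a]] = [[0.2256, 0.0376],
 [0.0376, 0.2146]].

Step 4 — quadratic form (x̄ - mu_0)^T · S^{-1} · (x̄ - mu_0):
  S^{-1} · (x̄ - mu_0) = (0.6015, 0.7253),
  (x̄ - mu_0)^T · [...] = (2.1667)·(0.6015) + (3)·(0.7253) = 3.479.

Step 5 — scale by n: T² = 6 · 3.479 = 20.8741.

T² ≈ 20.8741


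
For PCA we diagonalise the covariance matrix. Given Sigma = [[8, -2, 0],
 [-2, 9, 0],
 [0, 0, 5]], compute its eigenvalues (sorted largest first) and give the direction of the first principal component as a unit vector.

Step 1 — characteristic polynomial p(λ) = det(λI - Sigma) = λ³ - tr·λ² + c_1·λ - det, where tr = trace, c_1 = sum of the principal 2×2 minors, det = det(Sigma):
  tr = 8 + 9 + 5 = 22,
  c_1 = (8·9 - (-2)²) + (8·5 - (0)²) + (9·5 - (0)²) = 68 + 40 + 45 = 153,
  det = 8·(9·5 - (0)²) - (-2)·((-2)·5 - (0)·(0)) + (0)·((-2)·(0) - 9·(0)) = 8·(45) - (-2)·(-10) + (0)·(0) = 340.
  So p(λ) = λ³ - 22λ² + 153λ - 340.
Step 2 — look for an integer root (rational root theorem: any rational root is an integer divisor of 340). Testing λ = 5:
  p(5) = 125 - 550 + 765 - 340 = 0  ✓
  Dividing out (λ - 5): p(λ) = (λ - 5)(λ² - 17λ + 68).
Step 3 — remaining eigenvalues from the quadratic λ² - 17λ + 68 = 0:
  Δ = 17² - 4·68 = 289 - 272 = 17,  λ = (17 ± √17)/2 = (17 ± 4.1231)/2 ≈ 10.5616 or 6.4384.
  Sorted: λ_1 = 10.5616,  λ_2 = 6.4384,  λ_3 = 5  (check: sum = 22 = tr ✓).

Step 4 — unit eigenvector for λ_1 ≈ 10.5616: v spans the null space of (Sigma - λ_1 I), whose rows are
  r_1 = (-2.5616, -2, 0),  r_2 = (-2, -1.5616, 0),  r_3 = (0, 0, -5.5616).
  v is orthogonal to every row, so take v ∝ r_1 × r_3 = ((-2)·(-5.5616) - (0)·(0), (0)·(0) - (-2.5616)·(-5.5616), (-2.5616)·(0) - (-2)·(0)) ≈ (11.1231, -14.2462, 0).
  Let u = (11.1231, -14.2462, 0).
  ||u|| = √((11.1231)² + (-14.2462)² + (0)²) = √(326.678) ≈ 18.0742,  v_1 = u/||u|| ≈ (0.6154, -0.7882, 0) (||v_1|| = 1).

λ_1 = 10.5616,  λ_2 = 6.4384,  λ_3 = 5;  v_1 ≈ (0.6154, -0.7882, 0)


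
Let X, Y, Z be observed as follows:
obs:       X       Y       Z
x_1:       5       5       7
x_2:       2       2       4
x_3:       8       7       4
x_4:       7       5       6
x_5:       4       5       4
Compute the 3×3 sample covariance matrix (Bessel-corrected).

Step 1 — column means:
  mean(X) = (5 + 2 + 8 + 7 + 4) / 5 = 26/5 = 5.2
  mean(Y) = (5 + 2 + 7 + 5 + 5) / 5 = 24/5 = 4.8
  mean(Z) = (7 + 4 + 4 + 6 + 4) / 5 = 25/5 = 5

Step 2 — sample covariance S[i,j] = (1/(n-1)) · Σ_k (x_{k,i} - mean_i) · (x_{k,j} - mean_j), with n-1 = 4.
  S[X,X] = ((-0.2)·(-0.2) + (-3.2)·(-3.2) + (2.8)·(2.8) + (1.8)·(1.8) + (-1.2)·(-1.2)) / 4 = 22.8/4 = 5.7
  S[X,Y] = ((-0.2)·(0.2) + (-3.2)·(-2.8) + (2.8)·(2.2) + (1.8)·(0.2) + (-1.2)·(0.2)) / 4 = 15.2/4 = 3.8
  S[X,Z] = ((-0.2)·(2) + (-3.2)·(-1) + (2.8)·(-1) + (1.8)·(1) + (-1.2)·(-1)) / 4 = 3/4 = 0.75
  S[Y,Y] = ((0.2)·(0.2) + (-2.8)·(-2.8) + (2.2)·(2.2) + (0.2)·(0.2) + (0.2)·(0.2)) / 4 = 12.8/4 = 3.2
  S[Y,Z] = ((0.2)·(2) + (-2.8)·(-1) + (2.2)·(-1) + (0.2)·(1) + (0.2)·(-1)) / 4 = 1/4 = 0.25
  S[Z,Z] = ((2)·(2) + (-1)·(-1) + (-1)·(-1) + (1)·(1) + (-1)·(-1)) / 4 = 8/4 = 2

S is symmetric (S[j,i] = S[i,j]). Assembling:

S = [[5.7, 3.8, 0.75],
 [3.8, 3.2, 0.25],
 [0.75, 0.25, 2]]


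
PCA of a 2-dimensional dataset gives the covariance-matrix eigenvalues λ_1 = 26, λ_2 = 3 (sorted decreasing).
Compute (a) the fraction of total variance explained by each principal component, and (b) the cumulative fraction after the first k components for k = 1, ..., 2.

Step 1 — total variance = trace(Sigma) = Σ λ_i = 26 + 3 = 29.

Step 2 — fraction explained by component i = λ_i / Σ λ:
  PC1: 26/29 = 0.8966
  PC2: 3/29 = 0.1034

Step 3 — cumulative fraction after k components = (λ_1 + ... + λ_k) / Σ λ:
  k = 1: 26/29 = 0.8966
  k = 2: (26 + 3)/29 = 29/29 = 1

Summary (fraction, with percent):

explained: PC1 0.8966 (89.66%), PC2 0.1034 (10.34%);  cumulative: 0.8966, 1


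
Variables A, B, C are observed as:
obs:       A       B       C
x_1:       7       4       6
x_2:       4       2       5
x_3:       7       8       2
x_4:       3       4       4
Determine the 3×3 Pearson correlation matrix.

Step 1 — column means:
  mean(A) = (7 + 4 + 7 + 3) / 4 = 21/4 = 5.25
  mean(B) = (4 + 2 + 8 + 4) / 4 = 18/4 = 4.5
  mean(C) = (6 + 5 + 2 + 4) / 4 = 17/4 = 4.25

Step 2 — sample variances and covariances s[i,j] = (1/(n-1)) · Σ_k (x_{k,i} - mean_i) · (x_{k,j} - mean_j), with n-1 = 3:
  s[A,A] = ((1.75)·(1.75) + (-1.25)·(-1.25) + (1.75)·(1.75) + (-2.25)·(-2.25)) / 3 = 12.75/3 = 4.25
  s[A,B] = ((1.75)·(-0.5) + (-1.25)·(-2.5) + (1.75)·(3.5) + (-2.25)·(-0.5)) / 3 = 9.5/3 = 3.1667
  s[A,C] = ((1.75)·(1.75) + (-1.25)·(0.75) + (1.75)·(-2.25) + (-2.25)·(-0.25)) / 3 = -1.25/3 = -0.4167
  s[B,B] = ((-0.5)·(-0.5) + (-2.5)·(-2.5) + (3.5)·(3.5) + (-0.5)·(-0.5)) / 3 = 19/3 = 6.3333
  s[B,C] = ((-0.5)·(1.75) + (-2.5)·(0.75) + (3.5)·(-2.25) + (-0.5)·(-0.25)) / 3 = -10.5/3 = -3.5
  s[C,C] = ((1.75)·(1.75) + (0.75)·(0.75) + (-2.25)·(-2.25) + (-0.25)·(-0.25)) / 3 = 8.75/3 = 2.9167
  Sample standard deviations s_i = √(s[i,i]):
  s(A) = √(4.25) = 2.0616
  s(B) = √(6.3333) = 2.5166
  s(C) = √(2.9167) = 1.7078

Step 3 — r_{ij} = s_{ij} / (s_i · s_j):
  r[A,A] = 1 (diagonal).
  r[A,B] = 3.1667 / (2.0616 · 2.5166) = 3.1667 / 5.1881 = 0.6104
  r[A,C] = -0.4167 / (2.0616 · 1.7078) = -0.4167 / 3.5208 = -0.1183
  r[B,B] = 1 (diagonal).
  r[B,C] = -3.5 / (2.5166 · 1.7078) = -3.5 / 4.2979 = -0.8143
  r[C,C] = 1 (diagonal).

R is symmetric with unit diagonal. Assembling:

R = [[1, 0.6104, -0.1183],
 [0.6104, 1, -0.8143],
 [-0.1183, -0.8143, 1]]


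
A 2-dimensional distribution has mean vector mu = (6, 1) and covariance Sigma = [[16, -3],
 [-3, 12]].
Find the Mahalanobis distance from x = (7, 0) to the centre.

Step 1 — centre the observation: (x - mu) = (1, -1).

Step 2 — invert Sigma. det(Sigma) = 16·12 - (-3)² = 183.
  Sigma^{-1} = (1/det) · [[d, -b], [-b, a]] = [[0.0656, 0.0164],
 [0.0164, 0.0874]].

Step 3 — form the quadratic (x - mu)^T · Sigma^{-1} · (x - mu):
  Sigma^{-1} · (x - mu) = (0.0492, -0.071).
  (x - mu)^T · [Sigma^{-1} · (x - mu)] = (1)·(0.0492) + (-1)·(-0.071) = 0.1202.

Step 4 — take square root: d = √(0.1202) ≈ 0.3467.

d(x, mu) = √(0.1202) ≈ 0.3467


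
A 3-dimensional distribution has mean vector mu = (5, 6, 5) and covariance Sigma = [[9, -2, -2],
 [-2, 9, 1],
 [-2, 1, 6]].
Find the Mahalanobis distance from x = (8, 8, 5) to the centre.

Step 1 — centre the observation: (x - mu) = (3, 2, 0).

Step 2 — invert Sigma (cofactor / det for 3×3, or solve directly):
  Sigma^{-1} = [[0.1247, 0.0235, 0.0376],
 [0.0235, 0.1176, -0.0118],
 [0.0376, -0.0118, 0.1812]].

Step 3 — form the quadratic (x - mu)^T · Sigma^{-1} · (x - mu):
  Sigma^{-1} · (x - mu) = (0.4212, 0.3059, 0.0894).
  (x - mu)^T · [Sigma^{-1} · (x - mu)] = (3)·(0.4212) + (2)·(0.3059) + (0)·(0.0894) = 1.8753.

Step 4 — take square root: d = √(1.8753) ≈ 1.3694.

d(x, mu) = √(1.8753) ≈ 1.3694


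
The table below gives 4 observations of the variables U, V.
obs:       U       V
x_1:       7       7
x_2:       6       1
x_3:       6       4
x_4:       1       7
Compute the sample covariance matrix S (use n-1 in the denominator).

Step 1 — column means:
  mean(U) = (7 + 6 + 6 + 1) / 4 = 20/4 = 5
  mean(V) = (7 + 1 + 4 + 7) / 4 = 19/4 = 4.75

Step 2 — sample covariance S[i,j] = (1/(n-1)) · Σ_k (x_{k,i} - mean_i) · (x_{k,j} - mean_j), with n-1 = 3.
  S[U,U] = ((2)·(2) + (1)·(1) + (1)·(1) + (-4)·(-4)) / 3 = 22/3 = 7.3333
  S[U,V] = ((2)·(2.25) + (1)·(-3.75) + (1)·(-0.75) + (-4)·(2.25)) / 3 = -9/3 = -3
  S[V,V] = ((2.25)·(2.25) + (-3.75)·(-3.75) + (-0.75)·(-0.75) + (2.25)·(2.25)) / 3 = 24.75/3 = 8.25

S is symmetric (S[j,i] = S[i,j]). Assembling:

S = [[7.3333, -3],
 [-3, 8.25]]


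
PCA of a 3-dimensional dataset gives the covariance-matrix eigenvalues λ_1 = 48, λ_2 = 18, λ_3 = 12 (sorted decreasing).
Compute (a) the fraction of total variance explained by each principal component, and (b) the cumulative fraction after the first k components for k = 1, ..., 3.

Step 1 — total variance = trace(Sigma) = Σ λ_i = 48 + 18 + 12 = 78.

Step 2 — fraction explained by component i = λ_i / Σ λ:
  PC1: 48/78 = 0.6154
  PC2: 18/78 = 0.2308
  PC3: 12/78 = 0.1538

Step 3 — cumulative fraction after k components = (λ_1 + ... + λ_k) / Σ λ:
  k = 1: 48/78 = 0.6154
  k = 2: (48 + 18)/78 = 66/78 = 0.8462
  k = 3: (48 + 18 + 12)/78 = 78/78 = 1

Summary (fraction, with percent):

explained: PC1 0.6154 (61.54%), PC2 0.2308 (23.08%), PC3 0.1538 (15.38%);  cumulative: 0.6154, 0.8462, 1


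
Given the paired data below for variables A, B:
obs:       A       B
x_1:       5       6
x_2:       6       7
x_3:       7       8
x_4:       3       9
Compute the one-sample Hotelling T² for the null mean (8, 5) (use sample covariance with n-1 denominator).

Step 1 — sample mean vector:
  mean(A) = (5 + 6 + 7 + 3) / 4 = 21/4 = 5.25
  mean(B) = (6 + 7 + 8 + 9) / 4 = 30/4 = 7.5
  x̄ = (5.25, 7.5),  deviation x̄ - mu_0 = (5.25, 7.5) - (8, 5) = (-2.75, 2.5).

Step 2 — sample covariance matrix, S[i,j] = (1/(n-1)) · Σ_k (x_{k,i} - mean_i) · (x_{k,j} - mean_j), divisor n-1 = 3:
  S[A,A] = ((-0.25)·(-0.25) + (0.75)·(0.75) + (1.75)·(1.75) + (-2.25)·(-2.25)) / 3 = 8.75/3 = 2.9167
  S[A,B] = ((-0.25)·(-1.5) + (0.75)·(-0.5) + (1.75)·(0.5) + (-2.25)·(1.5)) / 3 = -2.5/3 = -0.8333
  S[B,B] = ((-1.5)·(-1.5) + (-0.5)·(-0.5) + (0.5)·(0.5) + (1.5)·(1.5)) / 3 = 5/3 = 1.6667
  S = [[2.9167, -0.8333],
 [-0.8333, 1.6667]].

Step 3 — invert S. det(S) = 2.9167·1.6667 - (-0.8333)² = 4.1667.
  S^{-1} = (1/det) · [[d, -b], [-b, a]] = [[0.4, 0.2],
 [0.2, 0.7]].

Step 4 — quadratic form (x̄ - mu_0)^T · S^{-1} · (x̄ - mu_0):
  S^{-1} · (x̄ - mu_0) = (-0.6, 1.2),
  (x̄ - mu_0)^T · [...] = (-2.75)·(-0.6) + (2.5)·(1.2) = 4.65.

Step 5 — scale by n: T² = 4 · 4.65 = 18.6.

T² ≈ 18.6


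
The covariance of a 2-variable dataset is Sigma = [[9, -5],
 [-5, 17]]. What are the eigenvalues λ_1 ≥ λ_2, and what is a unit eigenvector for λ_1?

Step 1 — characteristic polynomial of 2×2 Sigma:
  det(Sigma - λI) = λ² - trace · λ + det = 0.
  trace = 9 + 17 = 26, det = 9·17 - (-5)² = 128.
Step 2 — discriminant:
  Δ = trace² - 4·det = 676 - 512 = 164.
Step 3 — eigenvalues:
  λ = (trace ± √Δ)/2 = (26 ± 12.8062)/2,
  λ_1 = 19.4031,  λ_2 = 6.5969.

Step 4 — unit eigenvector for λ_1: solve (Sigma - λ_1 I)v = 0. First row:
  (9 - 19.4031)·v_x + (-5)·v_y = 0, i.e. (-10.4031)·v_x + (-5)·v_y = 0,
  so v ∝ (b, λ_1 - a) = (-5, 10.4031); multiply by -1 so the first entry is positive: u = (5, -10.4031).
  ||u|| = √((5)² + (-10.4031)²) = √(133.225) ≈ 11.5423,
  v_1 = u/||u|| ≈ (0.4332, -0.9013) (||v_1|| = 1).

λ_1 = 19.4031,  λ_2 = 6.5969;  v_1 ≈ (0.4332, -0.9013)


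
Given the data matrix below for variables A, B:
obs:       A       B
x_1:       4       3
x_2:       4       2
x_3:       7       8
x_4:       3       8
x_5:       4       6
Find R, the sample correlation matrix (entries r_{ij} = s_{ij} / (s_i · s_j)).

Step 1 — column means:
  mean(A) = (4 + 4 + 7 + 3 + 4) / 5 = 22/5 = 4.4
  mean(B) = (3 + 2 + 8 + 8 + 6) / 5 = 27/5 = 5.4

Step 2 — sample variances and covariances s[i,j] = (1/(n-1)) · Σ_k (x_{k,i} - mean_i) · (x_{k,j} - mean_j), with n-1 = 4:
  s[A,A] = ((-0.4)·(-0.4) + (-0.4)·(-0.4) + (2.6)·(2.6) + (-1.4)·(-1.4) + (-0.4)·(-0.4)) / 4 = 9.2/4 = 2.3
  s[A,B] = ((-0.4)·(-2.4) + (-0.4)·(-3.4) + (2.6)·(2.6) + (-1.4)·(2.6) + (-0.4)·(0.6)) / 4 = 5.2/4 = 1.3
  s[B,B] = ((-2.4)·(-2.4) + (-3.4)·(-3.4) + (2.6)·(2.6) + (2.6)·(2.6) + (0.6)·(0.6)) / 4 = 31.2/4 = 7.8
  Sample standard deviations s_i = √(s[i,i]):
  s(A) = √(2.3) = 1.5166
  s(B) = √(7.8) = 2.7928

Step 3 — r_{ij} = s_{ij} / (s_i · s_j):
  r[A,A] = 1 (diagonal).
  r[A,B] = 1.3 / (1.5166 · 2.7928) = 1.3 / 4.2356 = 0.3069
  r[B,B] = 1 (diagonal).

R is symmetric with unit diagonal. Assembling:

R = [[1, 0.3069],
 [0.3069, 1]]


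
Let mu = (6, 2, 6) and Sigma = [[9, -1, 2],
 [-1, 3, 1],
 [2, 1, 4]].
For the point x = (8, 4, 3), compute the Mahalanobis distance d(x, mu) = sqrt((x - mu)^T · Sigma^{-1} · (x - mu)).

Step 1 — centre the observation: (x - mu) = (2, 2, -3).

Step 2 — invert Sigma (cofactor / det for 3×3, or solve directly):
  Sigma^{-1} = [[0.1392, 0.0759, -0.0886],
 [0.0759, 0.4051, -0.1392],
 [-0.0886, -0.1392, 0.3291]].

Step 3 — form the quadratic (x - mu)^T · Sigma^{-1} · (x - mu):
  Sigma^{-1} · (x - mu) = (0.6962, 1.3797, -1.443).
  (x - mu)^T · [Sigma^{-1} · (x - mu)] = (2)·(0.6962) + (2)·(1.3797) + (-3)·(-1.443) = 8.481.

Step 4 — take square root: d = √(8.481) ≈ 2.9122.

d(x, mu) = √(8.481) ≈ 2.9122


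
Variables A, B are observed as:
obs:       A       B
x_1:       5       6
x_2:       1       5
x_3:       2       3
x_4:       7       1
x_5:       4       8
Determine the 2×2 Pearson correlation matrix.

Step 1 — column means:
  mean(A) = (5 + 1 + 2 + 7 + 4) / 5 = 19/5 = 3.8
  mean(B) = (6 + 5 + 3 + 1 + 8) / 5 = 23/5 = 4.6

Step 2 — sample variances and covariances s[i,j] = (1/(n-1)) · Σ_k (x_{k,i} - mean_i) · (x_{k,j} - mean_j), with n-1 = 4:
  s[A,A] = ((1.2)·(1.2) + (-2.8)·(-2.8) + (-1.8)·(-1.8) + (3.2)·(3.2) + (0.2)·(0.2)) / 4 = 22.8/4 = 5.7
  s[A,B] = ((1.2)·(1.4) + (-2.8)·(0.4) + (-1.8)·(-1.6) + (3.2)·(-3.6) + (0.2)·(3.4)) / 4 = -7.4/4 = -1.85
  s[B,B] = ((1.4)·(1.4) + (0.4)·(0.4) + (-1.6)·(-1.6) + (-3.6)·(-3.6) + (3.4)·(3.4)) / 4 = 29.2/4 = 7.3
  Sample standard deviations s_i = √(s[i,i]):
  s(A) = √(5.7) = 2.3875
  s(B) = √(7.3) = 2.7019

Step 3 — r_{ij} = s_{ij} / (s_i · s_j):
  r[A,A] = 1 (diagonal).
  r[A,B] = -1.85 / (2.3875 · 2.7019) = -1.85 / 6.4506 = -0.2868
  r[B,B] = 1 (diagonal).

R is symmetric with unit diagonal. Assembling:

R = [[1, -0.2868],
 [-0.2868, 1]]


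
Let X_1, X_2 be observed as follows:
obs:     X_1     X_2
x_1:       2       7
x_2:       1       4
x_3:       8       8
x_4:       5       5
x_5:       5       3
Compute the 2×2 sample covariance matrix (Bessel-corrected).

Step 1 — column means:
  mean(X_1) = (2 + 1 + 8 + 5 + 5) / 5 = 21/5 = 4.2
  mean(X_2) = (7 + 4 + 8 + 5 + 3) / 5 = 27/5 = 5.4

Step 2 — sample covariance S[i,j] = (1/(n-1)) · Σ_k (x_{k,i} - mean_i) · (x_{k,j} - mean_j), with n-1 = 4.
  S[X_1,X_1] = ((-2.2)·(-2.2) + (-3.2)·(-3.2) + (3.8)·(3.8) + (0.8)·(0.8) + (0.8)·(0.8)) / 4 = 30.8/4 = 7.7
  S[X_1,X_2] = ((-2.2)·(1.6) + (-3.2)·(-1.4) + (3.8)·(2.6) + (0.8)·(-0.4) + (0.8)·(-2.4)) / 4 = 8.6/4 = 2.15
  S[X_2,X_2] = ((1.6)·(1.6) + (-1.4)·(-1.4) + (2.6)·(2.6) + (-0.4)·(-0.4) + (-2.4)·(-2.4)) / 4 = 17.2/4 = 4.3

S is symmetric (S[j,i] = S[i,j]). Assembling:

S = [[7.7, 2.15],
 [2.15, 4.3]]


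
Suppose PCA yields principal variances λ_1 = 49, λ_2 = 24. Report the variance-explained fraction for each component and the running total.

Step 1 — total variance = trace(Sigma) = Σ λ_i = 49 + 24 = 73.

Step 2 — fraction explained by component i = λ_i / Σ λ:
  PC1: 49/73 = 0.6712
  PC2: 24/73 = 0.3288

Step 3 — cumulative fraction after k components = (λ_1 + ... + λ_k) / Σ λ:
  k = 1: 49/73 = 0.6712
  k = 2: (49 + 24)/73 = 73/73 = 1

Summary (fraction, with percent):

explained: PC1 0.6712 (67.12%), PC2 0.3288 (32.88%);  cumulative: 0.6712, 1


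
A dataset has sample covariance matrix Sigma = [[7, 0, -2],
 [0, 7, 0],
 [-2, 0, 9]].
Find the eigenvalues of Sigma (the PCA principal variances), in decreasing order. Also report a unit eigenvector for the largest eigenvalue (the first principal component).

Step 1 — characteristic polynomial p(λ) = det(λI - Sigma) = λ³ - tr·λ² + c_1·λ - det, where tr = trace, c_1 = sum of the principal 2×2 minors, det = det(Sigma):
  tr = 7 + 7 + 9 = 23,
  c_1 = (7·7 - (0)²) + (7·9 - (-2)²) + (7·9 - (0)²) = 49 + 59 + 63 = 171,
  det = 7·(7·9 - (0)²) - (0)·((0)·9 - (0)·(-2)) + (-2)·((0)·(0) - 7·(-2)) = 7·(63) - (0)·(0) + (-2)·(14) = 413.
  So p(λ) = λ³ - 23λ² + 171λ - 413.
Step 2 — look for an integer root (rational root theorem: any rational root is an integer divisor of 413). Testing λ = 7:
  p(7) = 343 - 1127 + 1197 - 413 = 0  ✓
  Dividing out (λ - 7): p(λ) = (λ - 7)(λ² - 16λ + 59).
Step 3 — remaining eigenvalues from the quadratic λ² - 16λ + 59 = 0:
  Δ = 16² - 4·59 = 256 - 236 = 20,  λ = (16 ± √20)/2 = (16 ± 4.4721)/2 ≈ 10.2361 or 5.7639.
  Sorted: λ_1 = 10.2361,  λ_2 = 7,  λ_3 = 5.7639  (check: sum = 23 = tr ✓).

Step 4 — unit eigenvector for λ_1 ≈ 10.2361: v spans the null space of (Sigma - λ_1 I), whose rows are
  r_1 = (-3.2361, 0, -2),  r_2 = (0, -3.2361, 0),  r_3 = (-2, 0, -1.2361).
  v is orthogonal to every row, so take v ∝ r_1 × r_2 = ((0)·(0) - (-2)·(-3.2361), (-2)·(0) - (-3.2361)·(0), (-3.2361)·(-3.2361) - (0)·(0)) ≈ (-6.4721, 0, 10.4721).
  Rescale (multiply by -1 so the first nonzero entry is positive): u = (6.4721, 0, -10.4721).
  ||u|| = √((6.4721)² + (0)² + (-10.4721)²) = √(151.5542) ≈ 12.3107,  v_1 = u/||u|| ≈ (0.5257, 0, -0.8507) (||v_1|| = 1).

λ_1 = 10.2361,  λ_2 = 7,  λ_3 = 5.7639;  v_1 ≈ (0.5257, 0, -0.8507)


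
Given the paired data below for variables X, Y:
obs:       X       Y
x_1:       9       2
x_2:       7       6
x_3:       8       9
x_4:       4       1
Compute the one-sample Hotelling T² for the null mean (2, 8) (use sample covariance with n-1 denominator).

Step 1 — sample mean vector:
  mean(X) = (9 + 7 + 8 + 4) / 4 = 28/4 = 7
  mean(Y) = (2 + 6 + 9 + 1) / 4 = 18/4 = 4.5
  x̄ = (7, 4.5),  deviation x̄ - mu_0 = (7, 4.5) - (2, 8) = (5, -3.5).

Step 2 — sample covariance matrix, S[i,j] = (1/(n-1)) · Σ_k (x_{k,i} - mean_i) · (x_{k,j} - mean_j), divisor n-1 = 3:
  S[X,X] = ((2)·(2) + (0)·(0) + (1)·(1) + (-3)·(-3)) / 3 = 14/3 = 4.6667
  S[X,Y] = ((2)·(-2.5) + (0)·(1.5) + (1)·(4.5) + (-3)·(-3.5)) / 3 = 10/3 = 3.3333
  S[Y,Y] = ((-2.5)·(-2.5) + (1.5)·(1.5) + (4.5)·(4.5) + (-3.5)·(-3.5)) / 3 = 41/3 = 13.6667
  S = [[4.6667, 3.3333],
 [3.3333, 13.6667]].

Step 3 — invert S. det(S) = 4.6667·13.6667 - (3.3333)² = 52.6667.
  S^{-1} = (1/det) · [[d, -b], [-b, a]] = [[0.2595, -0.0633],
 [-0.0633, 0.0886]].

Step 4 — quadratic form (x̄ - mu_0)^T · S^{-1} · (x̄ - mu_0):
  S^{-1} · (x̄ - mu_0) = (1.519, -0.6266),
  (x̄ - mu_0)^T · [...] = (5)·(1.519) + (-3.5)·(-0.6266) = 9.788.

Step 5 — scale by n: T² = 4 · 9.788 = 39.1519.

T² ≈ 39.1519


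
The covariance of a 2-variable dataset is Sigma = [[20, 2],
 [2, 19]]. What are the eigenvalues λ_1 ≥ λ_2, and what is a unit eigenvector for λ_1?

Step 1 — characteristic polynomial of 2×2 Sigma:
  det(Sigma - λI) = λ² - trace · λ + det = 0.
  trace = 20 + 19 = 39, det = 20·19 - (2)² = 376.
Step 2 — discriminant:
  Δ = trace² - 4·det = 1521 - 1504 = 17.
Step 3 — eigenvalues:
  λ = (trace ± √Δ)/2 = (39 ± 4.1231)/2,
  λ_1 = 21.5616,  λ_2 = 17.4384.

Step 4 — unit eigenvector for λ_1: solve (Sigma - λ_1 I)v = 0. First row:
  (20 - 21.5616)·v_x + (2)·v_y = 0, i.e. (-1.5616)·v_x + (2)·v_y = 0,
  so v ∝ (b, λ_1 - a) = (2, 1.5616) = u.
  ||u|| = √((2)² + (1.5616)²) = √(6.4384) ≈ 2.5374,
  v_1 = u/||u|| ≈ (0.7882, 0.6154) (||v_1|| = 1).

λ_1 = 21.5616,  λ_2 = 17.4384;  v_1 ≈ (0.7882, 0.6154)


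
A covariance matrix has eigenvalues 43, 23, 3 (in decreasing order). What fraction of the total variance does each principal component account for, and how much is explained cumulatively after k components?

Step 1 — total variance = trace(Sigma) = Σ λ_i = 43 + 23 + 3 = 69.

Step 2 — fraction explained by component i = λ_i / Σ λ:
  PC1: 43/69 = 0.6232
  PC2: 23/69 = 0.3333
  PC3: 3/69 = 0.0435

Step 3 — cumulative fraction after k components = (λ_1 + ... + λ_k) / Σ λ:
  k = 1: 43/69 = 0.6232
  k = 2: (43 + 23)/69 = 66/69 = 0.9565
  k = 3: (43 + 23 + 3)/69 = 69/69 = 1

Summary (fraction, with percent):

explained: PC1 0.6232 (62.32%), PC2 0.3333 (33.33%), PC3 0.0435 (4.35%);  cumulative: 0.6232, 0.9565, 1


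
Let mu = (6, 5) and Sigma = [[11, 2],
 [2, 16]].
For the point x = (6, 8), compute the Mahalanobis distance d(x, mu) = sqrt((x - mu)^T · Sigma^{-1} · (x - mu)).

Step 1 — centre the observation: (x - mu) = (0, 3).

Step 2 — invert Sigma. det(Sigma) = 11·16 - (2)² = 172.
  Sigma^{-1} = (1/det) · [[d, -b], [-b, a]] = [[0.093, -0.0116],
 [-0.0116, 0.064]].

Step 3 — form the quadratic (x - mu)^T · Sigma^{-1} · (x - mu):
  Sigma^{-1} · (x - mu) = (-0.0349, 0.1919).
  (x - mu)^T · [Sigma^{-1} · (x - mu)] = (0)·(-0.0349) + (3)·(0.1919) = 0.5756.

Step 4 — take square root: d = √(0.5756) ≈ 0.7587.

d(x, mu) = √(0.5756) ≈ 0.7587


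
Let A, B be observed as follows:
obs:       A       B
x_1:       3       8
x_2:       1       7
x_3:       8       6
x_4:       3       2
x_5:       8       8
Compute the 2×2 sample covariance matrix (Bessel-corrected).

Step 1 — column means:
  mean(A) = (3 + 1 + 8 + 3 + 8) / 5 = 23/5 = 4.6
  mean(B) = (8 + 7 + 6 + 2 + 8) / 5 = 31/5 = 6.2

Step 2 — sample covariance S[i,j] = (1/(n-1)) · Σ_k (x_{k,i} - mean_i) · (x_{k,j} - mean_j), with n-1 = 4.
  S[A,A] = ((-1.6)·(-1.6) + (-3.6)·(-3.6) + (3.4)·(3.4) + (-1.6)·(-1.6) + (3.4)·(3.4)) / 4 = 41.2/4 = 10.3
  S[A,B] = ((-1.6)·(1.8) + (-3.6)·(0.8) + (3.4)·(-0.2) + (-1.6)·(-4.2) + (3.4)·(1.8)) / 4 = 6.4/4 = 1.6
  S[B,B] = ((1.8)·(1.8) + (0.8)·(0.8) + (-0.2)·(-0.2) + (-4.2)·(-4.2) + (1.8)·(1.8)) / 4 = 24.8/4 = 6.2

S is symmetric (S[j,i] = S[i,j]). Assembling:

S = [[10.3, 1.6],
 [1.6, 6.2]]


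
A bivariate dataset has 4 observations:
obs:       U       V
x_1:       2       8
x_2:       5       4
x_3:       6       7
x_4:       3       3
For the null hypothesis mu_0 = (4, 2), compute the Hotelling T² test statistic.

Step 1 — sample mean vector:
  mean(U) = (2 + 5 + 6 + 3) / 4 = 16/4 = 4
  mean(V) = (8 + 4 + 7 + 3) / 4 = 22/4 = 5.5
  x̄ = (4, 5.5),  deviation x̄ - mu_0 = (4, 5.5) - (4, 2) = (0, 3.5).

Step 2 — sample covariance matrix, S[i,j] = (1/(n-1)) · Σ_k (x_{k,i} - mean_i) · (x_{k,j} - mean_j), divisor n-1 = 3:
  S[U,U] = ((-2)·(-2) + (1)·(1) + (2)·(2) + (-1)·(-1)) / 3 = 10/3 = 3.3333
  S[U,V] = ((-2)·(2.5) + (1)·(-1.5) + (2)·(1.5) + (-1)·(-2.5)) / 3 = -1/3 = -0.3333
  S[V,V] = ((2.5)·(2.5) + (-1.5)·(-1.5) + (1.5)·(1.5) + (-2.5)·(-2.5)) / 3 = 17/3 = 5.6667
  S = [[3.3333, -0.3333],
 [-0.3333, 5.6667]].

Step 3 — invert S. det(S) = 3.3333·5.6667 - (-0.3333)² = 18.7778.
  S^{-1} = (1/det) · [[d, -b], [-b, a]] = [[0.3018, 0.0178],
 [0.0178, 0.1775]].

Step 4 — quadratic form (x̄ - mu_0)^T · S^{-1} · (x̄ - mu_0):
  S^{-1} · (x̄ - mu_0) = (0.0621, 0.6213),
  (x̄ - mu_0)^T · [...] = (0)·(0.0621) + (3.5)·(0.6213) = 2.1746.

Step 5 — scale by n: T² = 4 · 2.1746 = 8.6982.

T² ≈ 8.6982


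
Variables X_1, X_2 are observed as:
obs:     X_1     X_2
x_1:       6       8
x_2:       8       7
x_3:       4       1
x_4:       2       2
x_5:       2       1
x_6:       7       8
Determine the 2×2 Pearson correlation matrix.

Step 1 — column means:
  mean(X_1) = (6 + 8 + 4 + 2 + 2 + 7) / 6 = 29/6 = 4.8333
  mean(X_2) = (8 + 7 + 1 + 2 + 1 + 8) / 6 = 27/6 = 4.5

Step 2 — sample variances and covariances s[i,j] = (1/(n-1)) · Σ_k (x_{k,i} - mean_i) · (x_{k,j} - mean_j), with n-1 = 5:
  s[X_1,X_1] = ((1.1667)·(1.1667) + (3.1667)·(3.1667) + (-0.8333)·(-0.8333) + (-2.8333)·(-2.8333) + (-2.8333)·(-2.8333) + (2.1667)·(2.1667)) / 5 = 32.8333/5 = 6.5667
  s[X_1,X_2] = ((1.1667)·(3.5) + (3.1667)·(2.5) + (-0.8333)·(-3.5) + (-2.8333)·(-2.5) + (-2.8333)·(-3.5) + (2.1667)·(3.5)) / 5 = 39.5/5 = 7.9
  s[X_2,X_2] = ((3.5)·(3.5) + (2.5)·(2.5) + (-3.5)·(-3.5) + (-2.5)·(-2.5) + (-3.5)·(-3.5) + (3.5)·(3.5)) / 5 = 61.5/5 = 12.3
  Sample standard deviations s_i = √(s[i,i]):
  s(X_1) = √(6.5667) = 2.5626
  s(X_2) = √(12.3) = 3.5071

Step 3 — r_{ij} = s_{ij} / (s_i · s_j):
  r[X_1,X_1] = 1 (diagonal).
  r[X_1,X_2] = 7.9 / (2.5626 · 3.5071) = 7.9 / 8.9872 = 0.879
  r[X_2,X_2] = 1 (diagonal).

R is symmetric with unit diagonal. Assembling:

R = [[1, 0.879],
 [0.879, 1]]


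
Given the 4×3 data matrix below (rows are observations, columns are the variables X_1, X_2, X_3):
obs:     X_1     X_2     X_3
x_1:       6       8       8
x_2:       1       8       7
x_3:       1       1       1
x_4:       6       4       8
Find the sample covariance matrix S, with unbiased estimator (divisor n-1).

Step 1 — column means:
  mean(X_1) = (6 + 1 + 1 + 6) / 4 = 14/4 = 3.5
  mean(X_2) = (8 + 8 + 1 + 4) / 4 = 21/4 = 5.25
  mean(X_3) = (8 + 7 + 1 + 8) / 4 = 24/4 = 6

Step 2 — sample covariance S[i,j] = (1/(n-1)) · Σ_k (x_{k,i} - mean_i) · (x_{k,j} - mean_j), with n-1 = 3.
  S[X_1,X_1] = ((2.5)·(2.5) + (-2.5)·(-2.5) + (-2.5)·(-2.5) + (2.5)·(2.5)) / 3 = 25/3 = 8.3333
  S[X_1,X_2] = ((2.5)·(2.75) + (-2.5)·(2.75) + (-2.5)·(-4.25) + (2.5)·(-1.25)) / 3 = 7.5/3 = 2.5
  S[X_1,X_3] = ((2.5)·(2) + (-2.5)·(1) + (-2.5)·(-5) + (2.5)·(2)) / 3 = 20/3 = 6.6667
  S[X_2,X_2] = ((2.75)·(2.75) + (2.75)·(2.75) + (-4.25)·(-4.25) + (-1.25)·(-1.25)) / 3 = 34.75/3 = 11.5833
  S[X_2,X_3] = ((2.75)·(2) + (2.75)·(1) + (-4.25)·(-5) + (-1.25)·(2)) / 3 = 27/3 = 9
  S[X_3,X_3] = ((2)·(2) + (1)·(1) + (-5)·(-5) + (2)·(2)) / 3 = 34/3 = 11.3333

S is symmetric (S[j,i] = S[i,j]). Assembling:

S = [[8.3333, 2.5, 6.6667],
 [2.5, 11.5833, 9],
 [6.6667, 9, 11.3333]]


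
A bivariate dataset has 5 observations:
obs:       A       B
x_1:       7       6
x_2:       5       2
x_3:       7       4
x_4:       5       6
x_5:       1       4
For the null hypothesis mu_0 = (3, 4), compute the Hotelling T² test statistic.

Step 1 — sample mean vector:
  mean(A) = (7 + 5 + 7 + 5 + 1) / 5 = 25/5 = 5
  mean(B) = (6 + 2 + 4 + 6 + 4) / 5 = 22/5 = 4.4
  x̄ = (5, 4.4),  deviation x̄ - mu_0 = (5, 4.4) - (3, 4) = (2, 0.4).

Step 2 — sample covariance matrix, S[i,j] = (1/(n-1)) · Σ_k (x_{k,i} - mean_i) · (x_{k,j} - mean_j), divisor n-1 = 4:
  S[A,A] = ((2)·(2) + (0)·(0) + (2)·(2) + (0)·(0) + (-4)·(-4)) / 4 = 24/4 = 6
  S[A,B] = ((2)·(1.6) + (0)·(-2.4) + (2)·(-0.4) + (0)·(1.6) + (-4)·(-0.4)) / 4 = 4/4 = 1
  S[B,B] = ((1.6)·(1.6) + (-2.4)·(-2.4) + (-0.4)·(-0.4) + (1.6)·(1.6) + (-0.4)·(-0.4)) / 4 = 11.2/4 = 2.8
  S = [[6, 1],
 [1, 2.8]].

Step 3 — invert S. det(S) = 6·2.8 - (1)² = 15.8.
  S^{-1} = (1/det) · [[d, -b], [-b, a]] = [[0.1772, -0.0633],
 [-0.0633, 0.3797]].

Step 4 — quadratic form (x̄ - mu_0)^T · S^{-1} · (x̄ - mu_0):
  S^{-1} · (x̄ - mu_0) = (0.3291, 0.0253),
  (x̄ - mu_0)^T · [...] = (2)·(0.3291) + (0.4)·(0.0253) = 0.6684.

Step 5 — scale by n: T² = 5 · 0.6684 = 3.3418.

T² ≈ 3.3418


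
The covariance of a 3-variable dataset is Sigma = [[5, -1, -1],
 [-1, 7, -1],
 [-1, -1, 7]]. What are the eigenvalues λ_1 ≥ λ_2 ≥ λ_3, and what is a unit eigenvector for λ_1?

Step 1 — characteristic polynomial p(λ) = det(λI - Sigma) = λ³ - tr·λ² + c_1·λ - det, where tr = trace, c_1 = sum of the principal 2×2 minors, det = det(Sigma):
  tr = 5 + 7 + 7 = 19,
  c_1 = (5·7 - (-1)²) + (5·7 - (-1)²) + (7·7 - (-1)²) = 34 + 34 + 48 = 116,
  det = 5·(7·7 - (-1)²) - (-1)·((-1)·7 - (-1)·(-1)) + (-1)·((-1)·(-1) - 7·(-1)) = 5·(48) - (-1)·(-8) + (-1)·(8) = 224.
  So p(λ) = λ³ - 19λ² + 116λ - 224.
Step 2 — look for an integer root (rational root theorem: any rational root is an integer divisor of 224). Testing λ = 4:
  p(4) = 64 - 304 + 464 - 224 = 0  ✓
  Dividing out (λ - 4): p(λ) = (λ - 4)(λ² - 15λ + 56).
Step 3 — remaining eigenvalues from the quadratic λ² - 15λ + 56 = 0:
  Δ = 15² - 4·56 = 225 - 224 = 1,  λ = (15 ± √1)/2 = (15 ± 1)/2 = 8 or 7.
  Sorted: λ_1 = 8,  λ_2 = 7,  λ_3 = 4  (check: sum = 19 = tr ✓).

Step 4 — unit eigenvector for λ_1 = 8: v spans the null space of (Sigma - λ_1 I), whose rows are
  r_1 = (-3, -1, -1),  r_2 = (-1, -1, -1),  r_3 = (-1, -1, -1).
  v is orthogonal to every row, so take v ∝ r_1 × r_2 = ((-1)·(-1) - (-1)·(-1), (-1)·(-1) - (-3)·(-1), (-3)·(-1) - (-1)·(-1)) = (0, -2, 2).
  Rescale (divide by 2; multiply by -1 so the first nonzero entry is positive): u = (0, 1, -1).
  ||u|| = √((0)² + (1)² + (-1)²) = √(2) ≈ 1.4142,  v_1 = u/||u|| ≈ (0, 0.7071, -0.7071) (||v_1|| = 1).

λ_1 = 8,  λ_2 = 7,  λ_3 = 4;  v_1 ≈ (0, 0.7071, -0.7071)


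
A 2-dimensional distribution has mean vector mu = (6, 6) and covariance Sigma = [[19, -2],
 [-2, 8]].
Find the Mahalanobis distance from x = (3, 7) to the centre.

Step 1 — centre the observation: (x - mu) = (-3, 1).

Step 2 — invert Sigma. det(Sigma) = 19·8 - (-2)² = 148.
  Sigma^{-1} = (1/det) · [[d, -b], [-b, a]] = [[0.0541, 0.0135],
 [0.0135, 0.1284]].

Step 3 — form the quadratic (x - mu)^T · Sigma^{-1} · (x - mu):
  Sigma^{-1} · (x - mu) = (-0.1486, 0.0878).
  (x - mu)^T · [Sigma^{-1} · (x - mu)] = (-3)·(-0.1486) + (1)·(0.0878) = 0.5338.

Step 4 — take square root: d = √(0.5338) ≈ 0.7306.

d(x, mu) = √(0.5338) ≈ 0.7306


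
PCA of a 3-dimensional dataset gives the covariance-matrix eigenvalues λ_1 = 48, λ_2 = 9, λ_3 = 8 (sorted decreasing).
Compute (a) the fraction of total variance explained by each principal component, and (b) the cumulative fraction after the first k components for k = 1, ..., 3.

Step 1 — total variance = trace(Sigma) = Σ λ_i = 48 + 9 + 8 = 65.

Step 2 — fraction explained by component i = λ_i / Σ λ:
  PC1: 48/65 = 0.7385
  PC2: 9/65 = 0.1385
  PC3: 8/65 = 0.1231

Step 3 — cumulative fraction after k components = (λ_1 + ... + λ_k) / Σ λ:
  k = 1: 48/65 = 0.7385
  k = 2: (48 + 9)/65 = 57/65 = 0.8769
  k = 3: (48 + 9 + 8)/65 = 65/65 = 1

Summary (fraction, with percent):

explained: PC1 0.7385 (73.85%), PC2 0.1385 (13.85%), PC3 0.1231 (12.31%);  cumulative: 0.7385, 0.8769, 1


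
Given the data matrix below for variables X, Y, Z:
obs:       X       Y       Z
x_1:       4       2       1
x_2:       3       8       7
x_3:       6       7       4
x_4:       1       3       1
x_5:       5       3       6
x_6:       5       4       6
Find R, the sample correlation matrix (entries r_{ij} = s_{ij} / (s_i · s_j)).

Step 1 — column means:
  mean(X) = (4 + 3 + 6 + 1 + 5 + 5) / 6 = 24/6 = 4
  mean(Y) = (2 + 8 + 7 + 3 + 3 + 4) / 6 = 27/6 = 4.5
  mean(Z) = (1 + 7 + 4 + 1 + 6 + 6) / 6 = 25/6 = 4.1667

Step 2 — sample variances and covariances s[i,j] = (1/(n-1)) · Σ_k (x_{k,i} - mean_i) · (x_{k,j} - mean_j), with n-1 = 5:
  s[X,X] = ((0)·(0) + (-1)·(-1) + (2)·(2) + (-3)·(-3) + (1)·(1) + (1)·(1)) / 5 = 16/5 = 3.2
  s[X,Y] = ((0)·(-2.5) + (-1)·(3.5) + (2)·(2.5) + (-3)·(-1.5) + (1)·(-1.5) + (1)·(-0.5)) / 5 = 4/5 = 0.8
  s[X,Z] = ((0)·(-3.1667) + (-1)·(2.8333) + (2)·(-0.1667) + (-3)·(-3.1667) + (1)·(1.8333) + (1)·(1.8333)) / 5 = 10/5 = 2
  s[Y,Y] = ((-2.5)·(-2.5) + (3.5)·(3.5) + (2.5)·(2.5) + (-1.5)·(-1.5) + (-1.5)·(-1.5) + (-0.5)·(-0.5)) / 5 = 29.5/5 = 5.9
  s[Y,Z] = ((-2.5)·(-3.1667) + (3.5)·(2.8333) + (2.5)·(-0.1667) + (-1.5)·(-3.1667) + (-1.5)·(1.8333) + (-0.5)·(1.8333)) / 5 = 18.5/5 = 3.7
  s[Z,Z] = ((-3.1667)·(-3.1667) + (2.8333)·(2.8333) + (-0.1667)·(-0.1667) + (-3.1667)·(-3.1667) + (1.8333)·(1.8333) + (1.8333)·(1.8333)) / 5 = 34.8333/5 = 6.9667
  Sample standard deviations s_i = √(s[i,i]):
  s(X) = √(3.2) = 1.7889
  s(Y) = √(5.9) = 2.429
  s(Z) = √(6.9667) = 2.6394

Step 3 — r_{ij} = s_{ij} / (s_i · s_j):
  r[X,X] = 1 (diagonal).
  r[X,Y] = 0.8 / (1.7889 · 2.429) = 0.8 / 4.3451 = 0.1841
  r[X,Z] = 2 / (1.7889 · 2.6394) = 2 / 4.7216 = 0.4236
  r[Y,Y] = 1 (diagonal).
  r[Y,Z] = 3.7 / (2.429 · 2.6394) = 3.7 / 6.4112 = 0.5771
  r[Z,Z] = 1 (diagonal).

R is symmetric with unit diagonal. Assembling:

R = [[1, 0.1841, 0.4236],
 [0.1841, 1, 0.5771],
 [0.4236, 0.5771, 1]]


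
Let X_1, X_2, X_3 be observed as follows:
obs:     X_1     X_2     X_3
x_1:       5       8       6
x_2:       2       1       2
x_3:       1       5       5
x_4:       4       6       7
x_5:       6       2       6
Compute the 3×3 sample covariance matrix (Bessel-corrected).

Step 1 — column means:
  mean(X_1) = (5 + 2 + 1 + 4 + 6) / 5 = 18/5 = 3.6
  mean(X_2) = (8 + 1 + 5 + 6 + 2) / 5 = 22/5 = 4.4
  mean(X_3) = (6 + 2 + 5 + 7 + 6) / 5 = 26/5 = 5.2

Step 2 — sample covariance S[i,j] = (1/(n-1)) · Σ_k (x_{k,i} - mean_i) · (x_{k,j} - mean_j), with n-1 = 4.
  S[X_1,X_1] = ((1.4)·(1.4) + (-1.6)·(-1.6) + (-2.6)·(-2.6) + (0.4)·(0.4) + (2.4)·(2.4)) / 4 = 17.2/4 = 4.3
  S[X_1,X_2] = ((1.4)·(3.6) + (-1.6)·(-3.4) + (-2.6)·(0.6) + (0.4)·(1.6) + (2.4)·(-2.4)) / 4 = 3.8/4 = 0.95
  S[X_1,X_3] = ((1.4)·(0.8) + (-1.6)·(-3.2) + (-2.6)·(-0.2) + (0.4)·(1.8) + (2.4)·(0.8)) / 4 = 9.4/4 = 2.35
  S[X_2,X_2] = ((3.6)·(3.6) + (-3.4)·(-3.4) + (0.6)·(0.6) + (1.6)·(1.6) + (-2.4)·(-2.4)) / 4 = 33.2/4 = 8.3
  S[X_2,X_3] = ((3.6)·(0.8) + (-3.4)·(-3.2) + (0.6)·(-0.2) + (1.6)·(1.8) + (-2.4)·(0.8)) / 4 = 14.6/4 = 3.65
  S[X_3,X_3] = ((0.8)·(0.8) + (-3.2)·(-3.2) + (-0.2)·(-0.2) + (1.8)·(1.8) + (0.8)·(0.8)) / 4 = 14.8/4 = 3.7

S is symmetric (S[j,i] = S[i,j]). Assembling:

S = [[4.3, 0.95, 2.35],
 [0.95, 8.3, 3.65],
 [2.35, 3.65, 3.7]]


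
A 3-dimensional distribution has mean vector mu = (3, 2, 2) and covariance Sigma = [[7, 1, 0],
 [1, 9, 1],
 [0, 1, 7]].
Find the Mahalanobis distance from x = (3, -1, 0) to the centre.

Step 1 — centre the observation: (x - mu) = (0, -3, -2).

Step 2 — invert Sigma (cofactor / det for 3×3, or solve directly):
  Sigma^{-1} = [[0.1452, -0.0164, 0.0023],
 [-0.0164, 0.1148, -0.0164],
 [0.0023, -0.0164, 0.1452]].

Step 3 — form the quadratic (x - mu)^T · Sigma^{-1} · (x - mu):
  Sigma^{-1} · (x - mu) = (0.0445, -0.3115, -0.2412).
  (x - mu)^T · [Sigma^{-1} · (x - mu)] = (0)·(0.0445) + (-3)·(-0.3115) + (-2)·(-0.2412) = 1.4169.

Step 4 — take square root: d = √(1.4169) ≈ 1.1903.

d(x, mu) = √(1.4169) ≈ 1.1903


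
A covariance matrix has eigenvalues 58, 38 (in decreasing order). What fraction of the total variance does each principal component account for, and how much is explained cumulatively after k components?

Step 1 — total variance = trace(Sigma) = Σ λ_i = 58 + 38 = 96.

Step 2 — fraction explained by component i = λ_i / Σ λ:
  PC1: 58/96 = 0.6042
  PC2: 38/96 = 0.3958

Step 3 — cumulative fraction after k components = (λ_1 + ... + λ_k) / Σ λ:
  k = 1: 58/96 = 0.6042
  k = 2: (58 + 38)/96 = 96/96 = 1

Summary (fraction, with percent):

explained: PC1 0.6042 (60.42%), PC2 0.3958 (39.58%);  cumulative: 0.6042, 1
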